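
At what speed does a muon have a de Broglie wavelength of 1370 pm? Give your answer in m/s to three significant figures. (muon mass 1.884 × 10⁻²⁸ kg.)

v = 2570 m/s

p = h/λ = 6.626 × 10⁻³⁴ / 1.370 × 10⁻⁹ = 4.836 × 10⁻²⁵ kg·m/s.
v = p/m = 4.836 × 10⁻²⁵ / 1.884 × 10⁻²⁸ = 2.57 × 10³ m/s = 2570 m/s.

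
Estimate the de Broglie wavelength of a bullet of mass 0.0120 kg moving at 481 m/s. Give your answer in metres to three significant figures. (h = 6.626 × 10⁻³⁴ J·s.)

p = mv = 0.0120 × 481 = 5.772 kg·m/s.
λ = h/p = 6.626 × 10⁻³⁴ / 5.772 = 1.15 × 10⁻³⁴ m.

λ = 1.15 × 10⁻³⁴ m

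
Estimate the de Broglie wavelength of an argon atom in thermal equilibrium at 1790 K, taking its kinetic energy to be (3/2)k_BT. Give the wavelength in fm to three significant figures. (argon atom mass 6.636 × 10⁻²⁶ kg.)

KE = (3/2)k_BT = 1.5 × 1.381 × 10⁻²³ × 1790 = 3.708 × 10⁻²⁰ J.
p = √(2mKE) = √(2 × 6.636 × 10⁻²⁶ × 3.708 × 10⁻²⁰) = 7.015 × 10⁻²³ kg·m/s.
λ = h/p = 9.45 × 10⁻¹² m = 9450 fm.

λ = 9450 fm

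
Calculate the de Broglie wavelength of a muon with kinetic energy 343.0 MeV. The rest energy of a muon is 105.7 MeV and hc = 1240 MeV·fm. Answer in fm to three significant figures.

Total energy E = KE + m₀c² = 343.0 + 105.7 = 448.7 MeV.
(pc)² = E² − (m₀c²)² = (448.7)² − (105.7)² = 1.902 × 10⁵ MeV², so pc = 436.1 MeV.
λ = hc/(pc) = 1240 MeV·fm / 436.1 MeV = 2.84 fm.

λ = 2.84 fm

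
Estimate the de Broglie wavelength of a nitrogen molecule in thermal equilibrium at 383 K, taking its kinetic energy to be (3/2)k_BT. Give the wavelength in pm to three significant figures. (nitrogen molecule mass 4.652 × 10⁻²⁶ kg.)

λ = 24.4 pm

KE = (3/2)k_BT = 1.5 × 1.381 × 10⁻²³ × 383 = 7.934 × 10⁻²¹ J.
p = √(2mKE) = √(2 × 4.652 × 10⁻²⁶ × 7.934 × 10⁻²¹) = 2.717 × 10⁻²³ kg·m/s.
λ = h/p = 2.44 × 10⁻¹¹ m = 24.4 pm.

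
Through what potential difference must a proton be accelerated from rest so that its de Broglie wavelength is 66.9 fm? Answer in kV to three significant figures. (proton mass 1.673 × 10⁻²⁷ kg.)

p = h/λ = 6.626 × 10⁻³⁴ / 6.690 × 10⁻¹⁴ = 9.904 × 10⁻²¹ kg·m/s.
KE = p²/(2m) = 2.932 × 10⁻¹⁴ J.
V = KE/e = 2.932 × 10⁻¹⁴ / (1.602 × 10⁻¹⁹) = 183 kV.

V = 183 kV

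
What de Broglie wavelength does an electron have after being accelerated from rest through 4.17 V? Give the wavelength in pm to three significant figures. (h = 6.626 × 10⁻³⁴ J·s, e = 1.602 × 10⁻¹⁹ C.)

λ = 601 pm

KE = eV = 1.602 × 10⁻¹⁹ × 4.170 = 6.680 × 10⁻¹⁹ J.
p = √(2mKE) = √(2 × 9.109 × 10⁻³¹ × 6.680 × 10⁻¹⁹) = 1.103 × 10⁻²⁴ kg·m/s.
λ = h/p = 6.626 × 10⁻³⁴ / 1.103 × 10⁻²⁴ = 6.01 × 10⁻¹⁰ m = 601 pm.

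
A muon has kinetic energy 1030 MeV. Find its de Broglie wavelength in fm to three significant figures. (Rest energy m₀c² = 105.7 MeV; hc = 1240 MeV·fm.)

λ = 1.10 fm

Total energy E = KE + m₀c² = 1030 + 105.7 = 1135.7 MeV.
(pc)² = E² − (m₀c²)² = (1135.7)² − (105.7)² = 1.279 × 10⁶ MeV², so pc = 1131 MeV.
λ = hc/(pc) = 1240 MeV·fm / 1131 MeV = 1.10 fm.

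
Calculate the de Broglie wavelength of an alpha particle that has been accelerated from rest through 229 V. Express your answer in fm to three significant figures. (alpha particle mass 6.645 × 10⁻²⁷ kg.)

λ = 671 fm

KE = 2eV = 2 × 1.602 × 10⁻¹⁹ × 229.0 = 7.337 × 10⁻¹⁷ J.
p = √(2mKE) = √(2 × 6.645 × 10⁻²⁷ × 7.337 × 10⁻¹⁷) = 9.875 × 10⁻²² kg·m/s.
λ = h/p = 6.626 × 10⁻³⁴ / 9.875 × 10⁻²² = 6.71 × 10⁻¹³ m = 671 fm.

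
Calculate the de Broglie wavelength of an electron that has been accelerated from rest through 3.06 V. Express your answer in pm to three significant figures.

λ = 701 pm

KE = eV = 1.602 × 10⁻¹⁹ × 3.060 = 4.902 × 10⁻¹⁹ J.
p = √(2mKE) = √(2 × 9.109 × 10⁻³¹ × 4.902 × 10⁻¹⁹) = 9.450 × 10⁻²⁵ kg·m/s.
λ = h/p = 6.626 × 10⁻³⁴ / 9.450 × 10⁻²⁵ = 7.01 × 10⁻¹⁰ m = 701 pm.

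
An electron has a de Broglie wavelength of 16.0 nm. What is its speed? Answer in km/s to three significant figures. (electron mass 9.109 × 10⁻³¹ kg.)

p = h/λ = 6.626 × 10⁻³⁴ / 1.600 × 10⁻⁸ = 4.141 × 10⁻²⁶ kg·m/s.
v = p/m = 4.141 × 10⁻²⁶ / 9.109 × 10⁻³¹ = 4.55 × 10⁴ m/s = 45.5 km/s.

v = 45.5 km/s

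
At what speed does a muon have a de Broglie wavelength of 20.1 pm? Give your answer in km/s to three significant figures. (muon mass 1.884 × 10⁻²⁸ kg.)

v = 175 km/s

p = h/λ = 6.626 × 10⁻³⁴ / 2.010 × 10⁻¹¹ = 3.297 × 10⁻²³ kg·m/s.
v = p/m = 3.297 × 10⁻²³ / 1.884 × 10⁻²⁸ = 1.75 × 10⁵ m/s = 175 km/s.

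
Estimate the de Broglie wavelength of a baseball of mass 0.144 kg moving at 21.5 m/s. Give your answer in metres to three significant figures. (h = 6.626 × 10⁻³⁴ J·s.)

λ = 2.14 × 10⁻³⁴ m

p = mv = 0.144 × 21.5 = 3.096 kg·m/s.
λ = h/p = 6.626 × 10⁻³⁴ / 3.096 = 2.14 × 10⁻³⁴ m.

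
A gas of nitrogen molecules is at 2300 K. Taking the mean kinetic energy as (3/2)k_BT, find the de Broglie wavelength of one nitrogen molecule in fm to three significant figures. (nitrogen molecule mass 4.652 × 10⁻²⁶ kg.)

λ = 9950 fm

KE = (3/2)k_BT = 1.5 × 1.381 × 10⁻²³ × 2300 = 4.764 × 10⁻²⁰ J.
p = √(2mKE) = √(2 × 4.652 × 10⁻²⁶ × 4.764 × 10⁻²⁰) = 6.658 × 10⁻²³ kg·m/s.
λ = h/p = 9.95 × 10⁻¹² m = 9950 fm.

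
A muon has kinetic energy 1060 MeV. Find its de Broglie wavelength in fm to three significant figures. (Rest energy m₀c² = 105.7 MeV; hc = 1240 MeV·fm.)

λ = 1.07 fm

Total energy E = KE + m₀c² = 1060 + 105.7 = 1165.7 MeV.
(pc)² = E² − (m₀c²)² = (1165.7)² − (105.7)² = 1.348 × 10⁶ MeV², so pc = 1161 MeV.
λ = hc/(pc) = 1240 MeV·fm / 1161 MeV = 1.07 fm.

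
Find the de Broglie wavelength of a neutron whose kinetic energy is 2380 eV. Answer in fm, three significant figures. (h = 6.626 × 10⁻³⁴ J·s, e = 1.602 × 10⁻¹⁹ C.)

KE = 2380 eV = 3.813 × 10⁻¹⁶ J.
p = √(2mKE) = √(2 × 1.675 × 10⁻²⁷ × 3.813 × 10⁻¹⁶) = 1.130 × 10⁻²¹ kg·m/s.
λ = h/p = 6.626 × 10⁻³⁴ / 1.130 × 10⁻²¹ = 5.86 × 10⁻¹³ m = 586 fm.

λ = 586 fm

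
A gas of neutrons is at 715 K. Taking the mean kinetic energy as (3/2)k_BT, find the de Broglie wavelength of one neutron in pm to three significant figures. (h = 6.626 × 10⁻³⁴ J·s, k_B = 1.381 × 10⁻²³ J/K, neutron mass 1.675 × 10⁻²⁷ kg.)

KE = (3/2)k_BT = 1.5 × 1.381 × 10⁻²³ × 715 = 1.481 × 10⁻²⁰ J.
p = √(2mKE) = √(2 × 1.675 × 10⁻²⁷ × 1.481 × 10⁻²⁰) = 7.044 × 10⁻²⁴ kg·m/s.
λ = h/p = 9.41 × 10⁻¹¹ m = 94.1 pm.

λ = 94.1 pm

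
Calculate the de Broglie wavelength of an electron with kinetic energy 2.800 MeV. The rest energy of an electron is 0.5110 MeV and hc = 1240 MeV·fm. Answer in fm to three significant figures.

Total energy E = KE + m₀c² = 2.800 + 0.5110 = 3.3110 MeV.
(pc)² = E² − (m₀c²)² = (3.3110)² − (0.5110)² = 10.70 MeV², so pc = 3.271 MeV.
λ = hc/(pc) = 1240 MeV·fm / 3.271 MeV = 379 fm.

λ = 379 fm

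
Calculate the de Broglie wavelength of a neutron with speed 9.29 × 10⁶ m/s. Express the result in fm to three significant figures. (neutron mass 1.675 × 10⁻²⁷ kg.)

p = mv = 1.675 × 10⁻²⁷ × 9.29 × 10⁶ = 1.556 × 10⁻²⁰ kg·m/s.
λ = h/p = 6.626 × 10⁻³⁴ / 1.556 × 10⁻²⁰ = 4.26 × 10⁻¹⁴ m = 42.6 fm.

λ = 42.6 fm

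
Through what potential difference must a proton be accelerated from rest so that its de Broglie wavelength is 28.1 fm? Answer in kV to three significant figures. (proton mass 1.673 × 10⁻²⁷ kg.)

p = h/λ = 6.626 × 10⁻³⁴ / 2.810 × 10⁻¹⁴ = 2.358 × 10⁻²⁰ kg·m/s.
KE = p²/(2m) = 1.662 × 10⁻¹³ J.
V = KE/e = 1.662 × 10⁻¹³ / (1.602 × 10⁻¹⁹) = 1040 kV.

V = 1040 kV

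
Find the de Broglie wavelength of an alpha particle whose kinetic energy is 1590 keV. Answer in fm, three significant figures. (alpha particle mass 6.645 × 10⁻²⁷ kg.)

KE = 1590 keV = 2.547 × 10⁻¹³ J.
p = √(2mKE) = √(2 × 6.645 × 10⁻²⁷ × 2.547 × 10⁻¹³) = 5.818 × 10⁻²⁰ kg·m/s.
λ = h/p = 6.626 × 10⁻³⁴ / 5.818 × 10⁻²⁰ = 1.14 × 10⁻¹⁴ m = 11.4 fm.

λ = 11.4 fm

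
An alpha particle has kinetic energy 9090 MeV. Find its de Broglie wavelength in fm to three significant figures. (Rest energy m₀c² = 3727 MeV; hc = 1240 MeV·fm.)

Total energy E = KE + m₀c² = 9090 + 3727 = 12817 MeV.
(pc)² = E² − (m₀c²)² = (12817)² − (3727)² = 1.504 × 10⁸ MeV², so pc = 1.226 × 10⁴ MeV.
λ = hc/(pc) = 1240 MeV·fm / 1.226 × 10⁴ MeV = 0.101 fm.

λ = 0.101 fm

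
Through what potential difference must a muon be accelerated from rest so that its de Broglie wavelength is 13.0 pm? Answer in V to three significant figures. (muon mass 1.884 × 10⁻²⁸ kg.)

V = 43.0 V

p = h/λ = 6.626 × 10⁻³⁴ / 1.300 × 10⁻¹¹ = 5.097 × 10⁻²³ kg·m/s.
KE = p²/(2m) = 6.895 × 10⁻¹⁸ J.
V = KE/e = 6.895 × 10⁻¹⁸ / (1.602 × 10⁻¹⁹) = 43.0 V.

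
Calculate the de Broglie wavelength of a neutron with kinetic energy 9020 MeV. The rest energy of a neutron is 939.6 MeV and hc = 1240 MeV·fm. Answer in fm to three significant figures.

λ = 0.125 fm

Total energy E = KE + m₀c² = 9020 + 939.6 = 9959.6 MeV.
(pc)² = E² − (m₀c²)² = (9959.6)² − (939.6)² = 9.831 × 10⁷ MeV², so pc = 9915 MeV.
λ = hc/(pc) = 1240 MeV·fm / 9915 MeV = 0.125 fm.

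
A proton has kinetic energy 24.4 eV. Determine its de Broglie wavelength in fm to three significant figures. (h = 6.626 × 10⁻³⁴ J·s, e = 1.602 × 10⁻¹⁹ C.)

λ = 5790 fm

KE = 24.4 eV = 3.909 × 10⁻¹⁸ J.
p = √(2mKE) = √(2 × 1.673 × 10⁻²⁷ × 3.909 × 10⁻¹⁸) = 1.144 × 10⁻²² kg·m/s.
λ = h/p = 6.626 × 10⁻³⁴ / 1.144 × 10⁻²² = 5.79 × 10⁻¹² m = 5790 fm.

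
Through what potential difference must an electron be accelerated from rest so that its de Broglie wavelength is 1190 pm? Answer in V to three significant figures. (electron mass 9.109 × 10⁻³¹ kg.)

p = h/λ = 6.626 × 10⁻³⁴ / 1.190 × 10⁻⁹ = 5.568 × 10⁻²⁵ kg·m/s.
KE = p²/(2m) = 1.702 × 10⁻¹⁹ J.
V = KE/e = 1.702 × 10⁻¹⁹ / (1.602 × 10⁻¹⁹) = 1.06 V.

V = 1.06 V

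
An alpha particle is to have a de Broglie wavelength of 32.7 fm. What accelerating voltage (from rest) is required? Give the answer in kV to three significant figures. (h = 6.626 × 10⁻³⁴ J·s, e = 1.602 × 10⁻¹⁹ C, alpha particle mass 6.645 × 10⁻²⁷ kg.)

V = 96.4 kV

p = h/λ = 6.626 × 10⁻³⁴ / 3.270 × 10⁻¹⁴ = 2.026 × 10⁻²⁰ kg·m/s.
KE = p²/(2m) = 3.089 × 10⁻¹⁴ J.
V = KE/2e = 3.089 × 10⁻¹⁴ / (2 × 1.602 × 10⁻¹⁹) = 96.4 kV.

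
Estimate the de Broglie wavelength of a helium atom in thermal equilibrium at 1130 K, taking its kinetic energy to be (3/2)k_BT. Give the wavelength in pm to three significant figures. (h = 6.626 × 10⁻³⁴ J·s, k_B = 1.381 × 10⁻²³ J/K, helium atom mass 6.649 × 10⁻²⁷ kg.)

KE = (3/2)k_BT = 1.5 × 1.381 × 10⁻²³ × 1130 = 2.341 × 10⁻²⁰ J.
p = √(2mKE) = √(2 × 6.649 × 10⁻²⁷ × 2.341 × 10⁻²⁰) = 1.764 × 10⁻²³ kg·m/s.
λ = h/p = 3.76 × 10⁻¹¹ m = 37.6 pm.

λ = 37.6 pm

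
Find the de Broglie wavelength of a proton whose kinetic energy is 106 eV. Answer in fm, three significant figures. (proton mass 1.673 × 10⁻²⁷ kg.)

λ = 2780 fm

KE = 106 eV = 1.698 × 10⁻¹⁷ J.
p = √(2mKE) = √(2 × 1.673 × 10⁻²⁷ × 1.698 × 10⁻¹⁷) = 2.384 × 10⁻²² kg·m/s.
λ = h/p = 6.626 × 10⁻³⁴ / 2.384 × 10⁻²² = 2.78 × 10⁻¹² m = 2780 fm.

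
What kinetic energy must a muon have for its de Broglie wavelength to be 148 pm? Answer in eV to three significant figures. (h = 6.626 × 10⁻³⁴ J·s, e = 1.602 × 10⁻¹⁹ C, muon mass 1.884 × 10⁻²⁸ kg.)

p = h/λ = 6.626 × 10⁻³⁴ / 1.480 × 10⁻¹⁰ = 4.477 × 10⁻²⁴ kg·m/s.
KE = p²/(2m) = (4.477 × 10⁻²⁴)² / (2 × 1.884 × 10⁻²⁸) = 5.319 × 10⁻²⁰ J = 0.332 eV.

KE = 0.332 eV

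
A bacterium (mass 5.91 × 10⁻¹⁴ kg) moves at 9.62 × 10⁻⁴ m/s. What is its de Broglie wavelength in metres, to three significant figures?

p = mv = 5.91 × 10⁻¹⁴ × 9.62 × 10⁻⁴ = 5.685 × 10⁻¹⁷ kg·m/s.
λ = h/p = 6.626 × 10⁻³⁴ / 5.685 × 10⁻¹⁷ = 1.17 × 10⁻¹⁷ m.

λ = 1.17 × 10⁻¹⁷ m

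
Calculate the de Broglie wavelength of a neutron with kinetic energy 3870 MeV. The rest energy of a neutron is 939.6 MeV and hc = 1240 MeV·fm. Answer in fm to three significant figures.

λ = 0.263 fm

Total energy E = KE + m₀c² = 3870 + 939.6 = 4809.6 MeV.
(pc)² = E² − (m₀c²)² = (4809.6)² − (939.6)² = 2.225 × 10⁷ MeV², so pc = 4717 MeV.
λ = hc/(pc) = 1240 MeV·fm / 4717 MeV = 0.263 fm.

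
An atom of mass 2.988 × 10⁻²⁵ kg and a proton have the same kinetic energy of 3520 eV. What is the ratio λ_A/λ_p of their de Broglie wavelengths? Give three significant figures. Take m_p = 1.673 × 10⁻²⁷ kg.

λ_A/λ_p = 0.0748

At fixed KE, p = √(2mKE) so λ = h/p ∝ 1/√m.
λ_A/λ_p = √(m_p/m_A) = √(1.673 × 10⁻²⁷/2.988 × 10⁻²⁵) = √(5.599 × 10⁻³) = 0.0748.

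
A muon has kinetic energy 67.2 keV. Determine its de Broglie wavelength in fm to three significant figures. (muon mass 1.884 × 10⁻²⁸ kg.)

λ = 329 fm

KE = 67.2 keV = 1.077 × 10⁻¹⁴ J.
p = √(2mKE) = √(2 × 1.884 × 10⁻²⁸ × 1.077 × 10⁻¹⁴) = 2.014 × 10⁻²¹ kg·m/s.
λ = h/p = 6.626 × 10⁻³⁴ / 2.014 × 10⁻²¹ = 3.29 × 10⁻¹³ m = 329 fm.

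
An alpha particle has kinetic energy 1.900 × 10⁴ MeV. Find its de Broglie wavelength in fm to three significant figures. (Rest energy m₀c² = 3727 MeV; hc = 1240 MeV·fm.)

λ = 0.0553 fm

Total energy E = KE + m₀c² = 1.900 × 10⁴ + 3727 = 22727 MeV.
(pc)² = E² − (m₀c²)² = (22727)² − (3727)² = 5.026 × 10⁸ MeV², so pc = 2.242 × 10⁴ MeV.
λ = hc/(pc) = 1240 MeV·fm / 2.242 × 10⁴ MeV = 0.0553 fm.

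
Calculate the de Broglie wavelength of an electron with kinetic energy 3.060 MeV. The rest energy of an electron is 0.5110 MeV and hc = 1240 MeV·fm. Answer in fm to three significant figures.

Total energy E = KE + m₀c² = 3.060 + 0.5110 = 3.5710 MeV.
(pc)² = E² − (m₀c²)² = (3.5710)² − (0.5110)² = 12.49 MeV², so pc = 3.534 MeV.
λ = hc/(pc) = 1240 MeV·fm / 3.534 MeV = 351 fm.

λ = 351 fm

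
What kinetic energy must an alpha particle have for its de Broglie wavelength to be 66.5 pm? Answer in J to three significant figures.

KE = 7.47 × 10⁻²¹ J

p = h/λ = 6.626 × 10⁻³⁴ / 6.650 × 10⁻¹¹ = 9.964 × 10⁻²⁴ kg·m/s.
KE = p²/(2m) = (9.964 × 10⁻²⁴)² / (2 × 6.645 × 10⁻²⁷) = 7.470 × 10⁻²¹ J = 7.47 × 10⁻²¹ J.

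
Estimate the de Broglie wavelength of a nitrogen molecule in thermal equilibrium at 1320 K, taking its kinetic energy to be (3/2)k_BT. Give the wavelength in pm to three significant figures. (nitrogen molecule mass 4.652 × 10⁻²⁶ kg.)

KE = (3/2)k_BT = 1.5 × 1.381 × 10⁻²³ × 1320 = 2.734 × 10⁻²⁰ J.
p = √(2mKE) = √(2 × 4.652 × 10⁻²⁶ × 2.734 × 10⁻²⁰) = 5.044 × 10⁻²³ kg·m/s.
λ = h/p = 1.31 × 10⁻¹¹ m = 13.1 pm.

λ = 13.1 pm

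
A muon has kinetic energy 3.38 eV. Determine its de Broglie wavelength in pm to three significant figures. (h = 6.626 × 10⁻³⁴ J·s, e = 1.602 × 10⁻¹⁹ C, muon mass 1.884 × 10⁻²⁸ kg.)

λ = 46.4 pm

KE = 3.38 eV = 5.415 × 10⁻¹⁹ J.
p = √(2mKE) = √(2 × 1.884 × 10⁻²⁸ × 5.415 × 10⁻¹⁹) = 1.428 × 10⁻²³ kg·m/s.
λ = h/p = 6.626 × 10⁻³⁴ / 1.428 × 10⁻²³ = 4.64 × 10⁻¹¹ m = 46.4 pm.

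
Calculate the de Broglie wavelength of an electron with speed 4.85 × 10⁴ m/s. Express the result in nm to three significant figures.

p = mv = 9.109 × 10⁻³¹ × 4.85 × 10⁴ = 4.418 × 10⁻²⁶ kg·m/s.
λ = h/p = 6.626 × 10⁻³⁴ / 4.418 × 10⁻²⁶ = 1.50 × 10⁻⁸ m = 15.0 nm.

λ = 15.0 nm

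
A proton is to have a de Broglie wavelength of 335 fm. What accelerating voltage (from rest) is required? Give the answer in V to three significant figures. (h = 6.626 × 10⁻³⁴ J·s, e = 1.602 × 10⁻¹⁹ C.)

V = 7300 V

p = h/λ = 6.626 × 10⁻³⁴ / 3.350 × 10⁻¹³ = 1.978 × 10⁻²¹ kg·m/s.
KE = p²/(2m) = 1.169 × 10⁻¹⁵ J.
V = KE/e = 1.169 × 10⁻¹⁵ / (1.602 × 10⁻¹⁹) = 7300 V.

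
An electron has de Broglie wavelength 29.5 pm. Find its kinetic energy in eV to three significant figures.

p = h/λ = 6.626 × 10⁻³⁴ / 2.950 × 10⁻¹¹ = 2.246 × 10⁻²³ kg·m/s.
KE = p²/(2m) = (2.246 × 10⁻²³)² / (2 × 9.109 × 10⁻³¹) = 2.769 × 10⁻¹⁶ J = 1730 eV.

KE = 1730 eV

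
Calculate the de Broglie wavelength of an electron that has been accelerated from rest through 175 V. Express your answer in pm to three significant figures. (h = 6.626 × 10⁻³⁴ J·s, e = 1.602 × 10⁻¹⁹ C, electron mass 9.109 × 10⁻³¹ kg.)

KE = eV = 1.602 × 10⁻¹⁹ × 175.0 = 2.804 × 10⁻¹⁷ J.
p = √(2mKE) = √(2 × 9.109 × 10⁻³¹ × 2.804 × 10⁻¹⁷) = 7.147 × 10⁻²⁴ kg·m/s.
λ = h/p = 6.626 × 10⁻³⁴ / 7.147 × 10⁻²⁴ = 9.27 × 10⁻¹¹ m = 92.7 pm.

λ = 92.7 pm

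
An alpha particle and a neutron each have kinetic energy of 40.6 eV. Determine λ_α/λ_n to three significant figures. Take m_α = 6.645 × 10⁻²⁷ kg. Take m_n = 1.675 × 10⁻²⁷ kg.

λ_α/λ_n = 0.502

At fixed KE, p = √(2mKE) so λ = h/p ∝ 1/√m.
λ_α/λ_n = √(m_n/m_α) = √(1.675 × 10⁻²⁷/6.645 × 10⁻²⁷) = √(0.2521) = 0.502.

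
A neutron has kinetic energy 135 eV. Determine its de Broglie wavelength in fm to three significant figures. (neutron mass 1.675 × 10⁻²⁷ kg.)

λ = 2460 fm

KE = 135 eV = 2.163 × 10⁻¹⁷ J.
p = √(2mKE) = √(2 × 1.675 × 10⁻²⁷ × 2.163 × 10⁻¹⁷) = 2.692 × 10⁻²² kg·m/s.
λ = h/p = 6.626 × 10⁻³⁴ / 2.692 × 10⁻²² = 2.46 × 10⁻¹² m = 2460 fm.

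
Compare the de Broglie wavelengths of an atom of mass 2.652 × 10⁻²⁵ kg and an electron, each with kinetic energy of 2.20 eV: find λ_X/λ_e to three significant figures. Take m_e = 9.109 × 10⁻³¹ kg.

At fixed KE, p = √(2mKE) so λ = h/p ∝ 1/√m.
λ_X/λ_e = √(m_e/m_X) = √(9.109 × 10⁻³¹/2.652 × 10⁻²⁵) = √(3.435 × 10⁻⁶) = 1.85 × 10⁻³.

λ_X/λ_e = 1.85 × 10⁻³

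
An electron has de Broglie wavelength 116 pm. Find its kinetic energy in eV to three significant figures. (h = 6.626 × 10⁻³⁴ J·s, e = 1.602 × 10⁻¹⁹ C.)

KE = 112 eV

p = h/λ = 6.626 × 10⁻³⁴ / 1.160 × 10⁻¹⁰ = 5.712 × 10⁻²⁴ kg·m/s.
KE = p²/(2m) = (5.712 × 10⁻²⁴)² / (2 × 9.109 × 10⁻³¹) = 1.791 × 10⁻¹⁷ J = 112 eV.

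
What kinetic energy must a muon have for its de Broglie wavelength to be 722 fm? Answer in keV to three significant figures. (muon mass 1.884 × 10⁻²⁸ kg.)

p = h/λ = 6.626 × 10⁻³⁴ / 7.220 × 10⁻¹³ = 9.177 × 10⁻²² kg·m/s.
KE = p²/(2m) = (9.177 × 10⁻²²)² / (2 × 1.884 × 10⁻²⁸) = 2.235 × 10⁻¹⁵ J = 14.0 keV.

KE = 14.0 keV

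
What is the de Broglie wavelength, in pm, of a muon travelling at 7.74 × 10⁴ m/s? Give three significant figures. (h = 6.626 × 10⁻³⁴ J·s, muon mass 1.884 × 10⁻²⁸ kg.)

p = mv = 1.884 × 10⁻²⁸ × 7.74 × 10⁴ = 1.458 × 10⁻²³ kg·m/s.
λ = h/p = 6.626 × 10⁻³⁴ / 1.458 × 10⁻²³ = 4.54 × 10⁻¹¹ m = 45.4 pm.

λ = 45.4 pm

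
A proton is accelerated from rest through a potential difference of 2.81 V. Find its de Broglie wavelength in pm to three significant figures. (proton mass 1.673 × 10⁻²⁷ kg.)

KE = eV = 1.602 × 10⁻¹⁹ × 2.810 = 4.502 × 10⁻¹⁹ J.
p = √(2mKE) = √(2 × 1.673 × 10⁻²⁷ × 4.502 × 10⁻¹⁹) = 3.881 × 10⁻²³ kg·m/s.
λ = h/p = 6.626 × 10⁻³⁴ / 3.881 × 10⁻²³ = 1.71 × 10⁻¹¹ m = 17.1 pm.

λ = 17.1 pm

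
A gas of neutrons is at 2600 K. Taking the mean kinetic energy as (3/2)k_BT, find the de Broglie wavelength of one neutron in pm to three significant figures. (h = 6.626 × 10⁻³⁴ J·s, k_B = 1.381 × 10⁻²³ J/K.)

λ = 49.3 pm

KE = (3/2)k_BT = 1.5 × 1.381 × 10⁻²³ × 2600 = 5.386 × 10⁻²⁰ J.
p = √(2mKE) = √(2 × 1.675 × 10⁻²⁷ × 5.386 × 10⁻²⁰) = 1.343 × 10⁻²³ kg·m/s.
λ = h/p = 4.93 × 10⁻¹¹ m = 49.3 pm.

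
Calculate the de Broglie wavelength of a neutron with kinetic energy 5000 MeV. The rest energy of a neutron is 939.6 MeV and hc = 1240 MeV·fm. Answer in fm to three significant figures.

Total energy E = KE + m₀c² = 5000 + 939.6 = 5939.6 MeV.
(pc)² = E² − (m₀c²)² = (5939.6)² − (939.6)² = 3.440 × 10⁷ MeV², so pc = 5865 MeV.
λ = hc/(pc) = 1240 MeV·fm / 5865 MeV = 0.211 fm.

λ = 0.211 fm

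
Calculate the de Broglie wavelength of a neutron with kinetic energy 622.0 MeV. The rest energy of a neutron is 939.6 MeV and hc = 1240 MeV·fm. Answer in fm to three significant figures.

Total energy E = KE + m₀c² = 622.0 + 939.6 = 1561.6 MeV.
(pc)² = E² − (m₀c²)² = (1561.6)² − (939.6)² = 1.556 × 10⁶ MeV², so pc = 1247 MeV.
λ = hc/(pc) = 1240 MeV·fm / 1247 MeV = 0.994 fm.

λ = 0.994 fm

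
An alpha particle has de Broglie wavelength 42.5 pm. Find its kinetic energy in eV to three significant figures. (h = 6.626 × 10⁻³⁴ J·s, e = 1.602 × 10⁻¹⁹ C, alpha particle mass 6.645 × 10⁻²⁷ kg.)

KE = 0.114 eV

p = h/λ = 6.626 × 10⁻³⁴ / 4.250 × 10⁻¹¹ = 1.559 × 10⁻²³ kg·m/s.
KE = p²/(2m) = (1.559 × 10⁻²³)² / (2 × 6.645 × 10⁻²⁷) = 1.829 × 10⁻²⁰ J = 0.114 eV.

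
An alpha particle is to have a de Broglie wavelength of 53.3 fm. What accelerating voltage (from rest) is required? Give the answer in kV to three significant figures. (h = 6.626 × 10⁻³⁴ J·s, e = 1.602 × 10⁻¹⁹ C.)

p = h/λ = 6.626 × 10⁻³⁴ / 5.330 × 10⁻¹⁴ = 1.243 × 10⁻²⁰ kg·m/s.
KE = p²/(2m) = 1.163 × 10⁻¹⁴ J.
V = KE/2e = 1.163 × 10⁻¹⁴ / (2 × 1.602 × 10⁻¹⁹) = 36.3 kV.

V = 36.3 kV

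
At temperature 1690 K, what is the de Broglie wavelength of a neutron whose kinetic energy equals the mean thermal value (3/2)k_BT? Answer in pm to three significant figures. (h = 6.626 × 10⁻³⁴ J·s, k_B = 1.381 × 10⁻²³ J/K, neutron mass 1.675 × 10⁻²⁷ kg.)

KE = (3/2)k_BT = 1.5 × 1.381 × 10⁻²³ × 1690 = 3.501 × 10⁻²⁰ J.
p = √(2mKE) = √(2 × 1.675 × 10⁻²⁷ × 3.501 × 10⁻²⁰) = 1.083 × 10⁻²³ kg·m/s.
λ = h/p = 6.12 × 10⁻¹¹ m = 61.2 pm.

λ = 61.2 pm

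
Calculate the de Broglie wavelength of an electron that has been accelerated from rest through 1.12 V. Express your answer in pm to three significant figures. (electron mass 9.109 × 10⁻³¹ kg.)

λ = 1160 pm

KE = eV = 1.602 × 10⁻¹⁹ × 1.120 = 1.794 × 10⁻¹⁹ J.
p = √(2mKE) = √(2 × 9.109 × 10⁻³¹ × 1.794 × 10⁻¹⁹) = 5.717 × 10⁻²⁵ kg·m/s.
λ = h/p = 6.626 × 10⁻³⁴ / 5.717 × 10⁻²⁵ = 1.16 × 10⁻⁹ m = 1160 pm.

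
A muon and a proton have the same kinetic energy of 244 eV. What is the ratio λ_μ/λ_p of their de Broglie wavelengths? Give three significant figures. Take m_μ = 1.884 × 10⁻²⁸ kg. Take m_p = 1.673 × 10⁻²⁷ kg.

At fixed KE, p = √(2mKE) so λ = h/p ∝ 1/√m.
λ_μ/λ_p = √(m_p/m_μ) = √(1.673 × 10⁻²⁷/1.884 × 10⁻²⁸) = √(8.880) = 2.98.

λ_μ/λ_p = 2.98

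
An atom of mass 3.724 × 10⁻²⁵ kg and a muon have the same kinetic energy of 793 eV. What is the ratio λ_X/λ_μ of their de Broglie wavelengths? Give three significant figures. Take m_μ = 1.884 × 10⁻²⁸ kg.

λ_X/λ_μ = 0.0225

At fixed KE, p = √(2mKE) so λ = h/p ∝ 1/√m.
λ_X/λ_μ = √(m_μ/m_X) = √(1.884 × 10⁻²⁸/3.724 × 10⁻²⁵) = √(5.059 × 10⁻⁴) = 0.0225.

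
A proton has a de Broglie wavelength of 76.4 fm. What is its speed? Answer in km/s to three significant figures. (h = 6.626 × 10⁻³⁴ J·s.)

v = 5180 km/s

p = h/λ = 6.626 × 10⁻³⁴ / 7.640 × 10⁻¹⁴ = 8.673 × 10⁻²¹ kg·m/s.
v = p/m = 8.673 × 10⁻²¹ / 1.673 × 10⁻²⁷ = 5.18 × 10⁶ m/s = 5180 km/s.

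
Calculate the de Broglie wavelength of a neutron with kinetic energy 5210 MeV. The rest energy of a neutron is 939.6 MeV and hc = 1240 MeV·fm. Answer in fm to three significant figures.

λ = 0.204 fm

Total energy E = KE + m₀c² = 5210 + 939.6 = 6149.6 MeV.
(pc)² = E² − (m₀c²)² = (6149.6)² − (939.6)² = 3.693 × 10⁷ MeV², so pc = 6077 MeV.
λ = hc/(pc) = 1240 MeV·fm / 6077 MeV = 0.204 fm.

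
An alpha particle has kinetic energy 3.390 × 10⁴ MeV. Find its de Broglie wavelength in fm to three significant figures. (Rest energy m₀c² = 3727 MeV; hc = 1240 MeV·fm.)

Total energy E = KE + m₀c² = 3.390 × 10⁴ + 3727 = 37627 MeV.
(pc)² = E² − (m₀c²)² = (37627)² − (3727)² = 1.402 × 10⁹ MeV², so pc = 3.744 × 10⁴ MeV.
λ = hc/(pc) = 1240 MeV·fm / 3.744 × 10⁴ MeV = 0.0331 fm.

λ = 0.0331 fm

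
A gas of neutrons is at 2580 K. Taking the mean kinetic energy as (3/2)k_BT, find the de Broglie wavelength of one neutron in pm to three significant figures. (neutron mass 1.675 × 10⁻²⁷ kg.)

KE = (3/2)k_BT = 1.5 × 1.381 × 10⁻²³ × 2580 = 5.344 × 10⁻²⁰ J.
p = √(2mKE) = √(2 × 1.675 × 10⁻²⁷ × 5.344 × 10⁻²⁰) = 1.338 × 10⁻²³ kg·m/s.
λ = h/p = 4.95 × 10⁻¹¹ m = 49.5 pm.

λ = 49.5 pm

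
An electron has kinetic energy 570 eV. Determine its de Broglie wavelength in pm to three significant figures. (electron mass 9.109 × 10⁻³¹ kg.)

KE = 570 eV = 9.131 × 10⁻¹⁷ J.
p = √(2mKE) = √(2 × 9.109 × 10⁻³¹ × 9.131 × 10⁻¹⁷) = 1.290 × 10⁻²³ kg·m/s.
λ = h/p = 6.626 × 10⁻³⁴ / 1.290 × 10⁻²³ = 5.14 × 10⁻¹¹ m = 51.4 pm.

λ = 51.4 pm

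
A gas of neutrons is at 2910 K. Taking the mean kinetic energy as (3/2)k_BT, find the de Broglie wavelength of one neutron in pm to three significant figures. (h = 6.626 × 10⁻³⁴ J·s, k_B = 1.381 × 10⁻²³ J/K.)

λ = 46.6 pm

KE = (3/2)k_BT = 1.5 × 1.381 × 10⁻²³ × 2910 = 6.028 × 10⁻²⁰ J.
p = √(2mKE) = √(2 × 1.675 × 10⁻²⁷ × 6.028 × 10⁻²⁰) = 1.421 × 10⁻²³ kg·m/s.
λ = h/p = 4.66 × 10⁻¹¹ m = 46.6 pm.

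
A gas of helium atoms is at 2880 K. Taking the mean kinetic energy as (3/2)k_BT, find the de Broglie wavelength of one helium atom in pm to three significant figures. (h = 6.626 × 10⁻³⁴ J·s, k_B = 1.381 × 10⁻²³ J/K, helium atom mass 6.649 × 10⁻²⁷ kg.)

KE = (3/2)k_BT = 1.5 × 1.381 × 10⁻²³ × 2880 = 5.966 × 10⁻²⁰ J.
p = √(2mKE) = √(2 × 6.649 × 10⁻²⁷ × 5.966 × 10⁻²⁰) = 2.817 × 10⁻²³ kg·m/s.
λ = h/p = 2.35 × 10⁻¹¹ m = 23.5 pm.

λ = 23.5 pm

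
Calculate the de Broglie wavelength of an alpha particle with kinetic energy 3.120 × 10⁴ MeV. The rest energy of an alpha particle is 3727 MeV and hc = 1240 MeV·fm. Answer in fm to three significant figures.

Total energy E = KE + m₀c² = 3.120 × 10⁴ + 3727 = 34927 MeV.
(pc)² = E² − (m₀c²)² = (34927)² − (3727)² = 1.206 × 10⁹ MeV², so pc = 3.473 × 10⁴ MeV.
λ = hc/(pc) = 1240 MeV·fm / 3.473 × 10⁴ MeV = 0.0357 fm.

λ = 0.0357 fm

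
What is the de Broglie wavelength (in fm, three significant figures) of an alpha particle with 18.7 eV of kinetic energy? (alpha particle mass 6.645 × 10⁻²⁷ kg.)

λ = 3320 fm

KE = 18.7 eV = 2.996 × 10⁻¹⁸ J.
p = √(2mKE) = √(2 × 6.645 × 10⁻²⁷ × 2.996 × 10⁻¹⁸) = 1.995 × 10⁻²² kg·m/s.
λ = h/p = 6.626 × 10⁻³⁴ / 1.995 × 10⁻²² = 3.32 × 10⁻¹² m = 3320 fm.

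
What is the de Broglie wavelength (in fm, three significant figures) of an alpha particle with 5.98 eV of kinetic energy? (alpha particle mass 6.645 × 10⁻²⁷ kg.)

λ = 5870 fm

KE = 5.98 eV = 9.580 × 10⁻¹⁹ J.
p = √(2mKE) = √(2 × 6.645 × 10⁻²⁷ × 9.580 × 10⁻¹⁹) = 1.128 × 10⁻²² kg·m/s.
λ = h/p = 6.626 × 10⁻³⁴ / 1.128 × 10⁻²² = 5.87 × 10⁻¹² m = 5870 fm.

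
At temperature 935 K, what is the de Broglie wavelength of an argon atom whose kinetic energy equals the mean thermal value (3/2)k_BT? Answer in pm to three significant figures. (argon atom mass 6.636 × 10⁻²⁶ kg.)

KE = (3/2)k_BT = 1.5 × 1.381 × 10⁻²³ × 935 = 1.937 × 10⁻²⁰ J.
p = √(2mKE) = √(2 × 6.636 × 10⁻²⁶ × 1.937 × 10⁻²⁰) = 5.070 × 10⁻²³ kg·m/s.
λ = h/p = 1.31 × 10⁻¹¹ m = 13.1 pm.

λ = 13.1 pm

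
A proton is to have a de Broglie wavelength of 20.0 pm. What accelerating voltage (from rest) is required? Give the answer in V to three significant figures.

V = 2.05 V

p = h/λ = 6.626 × 10⁻³⁴ / 2.000 × 10⁻¹¹ = 3.313 × 10⁻²³ kg·m/s.
KE = p²/(2m) = 3.280 × 10⁻¹⁹ J.
V = KE/e = 3.280 × 10⁻¹⁹ / (1.602 × 10⁻¹⁹) = 2.05 V.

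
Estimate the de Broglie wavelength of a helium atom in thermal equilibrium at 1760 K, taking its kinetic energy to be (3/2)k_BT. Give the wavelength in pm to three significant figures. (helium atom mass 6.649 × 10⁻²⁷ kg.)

KE = (3/2)k_BT = 1.5 × 1.381 × 10⁻²³ × 1760 = 3.646 × 10⁻²⁰ J.
p = √(2mKE) = √(2 × 6.649 × 10⁻²⁷ × 3.646 × 10⁻²⁰) = 2.202 × 10⁻²³ kg·m/s.
λ = h/p = 3.01 × 10⁻¹¹ m = 30.1 pm.

λ = 30.1 pm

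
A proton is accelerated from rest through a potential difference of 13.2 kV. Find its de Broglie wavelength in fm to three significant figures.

λ = 249 fm

KE = eV = 1.602 × 10⁻¹⁹ × 1.320 × 10⁴ = 2.115 × 10⁻¹⁵ J.
p = √(2mKE) = √(2 × 1.673 × 10⁻²⁷ × 2.115 × 10⁻¹⁵) = 2.660 × 10⁻²¹ kg·m/s.
λ = h/p = 6.626 × 10⁻³⁴ / 2.660 × 10⁻²¹ = 2.49 × 10⁻¹³ m = 249 fm.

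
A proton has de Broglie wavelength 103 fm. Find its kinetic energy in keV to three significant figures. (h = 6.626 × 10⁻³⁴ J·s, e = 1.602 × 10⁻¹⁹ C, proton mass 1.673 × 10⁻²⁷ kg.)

KE = 77.2 keV

p = h/λ = 6.626 × 10⁻³⁴ / 1.030 × 10⁻¹³ = 6.433 × 10⁻²¹ kg·m/s.
KE = p²/(2m) = (6.433 × 10⁻²¹)² / (2 × 1.673 × 10⁻²⁷) = 1.237 × 10⁻¹⁴ J = 77.2 keV.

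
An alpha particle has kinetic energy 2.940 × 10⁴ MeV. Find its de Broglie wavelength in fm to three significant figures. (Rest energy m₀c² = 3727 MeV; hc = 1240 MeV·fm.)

Total energy E = KE + m₀c² = 2.940 × 10⁴ + 3727 = 33127 MeV.
(pc)² = E² − (m₀c²)² = (33127)² − (3727)² = 1.084 × 10⁹ MeV², so pc = 3.292 × 10⁴ MeV.
λ = hc/(pc) = 1240 MeV·fm / 3.292 × 10⁴ MeV = 0.0377 fm.

λ = 0.0377 fm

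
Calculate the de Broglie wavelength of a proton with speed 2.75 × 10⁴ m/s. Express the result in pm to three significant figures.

p = mv = 1.673 × 10⁻²⁷ × 2.75 × 10⁴ = 4.601 × 10⁻²³ kg·m/s.
λ = h/p = 6.626 × 10⁻³⁴ / 4.601 × 10⁻²³ = 1.44 × 10⁻¹¹ m = 14.4 pm.

λ = 14.4 pm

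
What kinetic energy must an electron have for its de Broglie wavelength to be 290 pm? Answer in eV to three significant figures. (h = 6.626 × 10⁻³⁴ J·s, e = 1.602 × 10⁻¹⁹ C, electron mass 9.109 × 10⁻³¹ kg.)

p = h/λ = 6.626 × 10⁻³⁴ / 2.900 × 10⁻¹⁰ = 2.285 × 10⁻²⁴ kg·m/s.
KE = p²/(2m) = (2.285 × 10⁻²⁴)² / (2 × 9.109 × 10⁻³¹) = 2.866 × 10⁻¹⁸ J = 17.9 eV.

KE = 17.9 eV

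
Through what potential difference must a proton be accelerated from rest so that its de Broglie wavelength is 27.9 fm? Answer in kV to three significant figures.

V = 1050 kV

p = h/λ = 6.626 × 10⁻³⁴ / 2.790 × 10⁻¹⁴ = 2.375 × 10⁻²⁰ kg·m/s.
KE = p²/(2m) = 1.686 × 10⁻¹³ J.
V = KE/e = 1.686 × 10⁻¹³ / (1.602 × 10⁻¹⁹) = 1050 kV.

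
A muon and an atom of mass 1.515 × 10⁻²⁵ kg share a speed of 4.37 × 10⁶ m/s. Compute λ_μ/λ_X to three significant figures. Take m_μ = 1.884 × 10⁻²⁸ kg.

At fixed v, p = mv so λ = h/(mv) ∝ 1/m.
λ_μ/λ_X = m_X/m_μ = 1.515 × 10⁻²⁵/1.884 × 10⁻²⁸ = 804.

λ_μ/λ_X = 804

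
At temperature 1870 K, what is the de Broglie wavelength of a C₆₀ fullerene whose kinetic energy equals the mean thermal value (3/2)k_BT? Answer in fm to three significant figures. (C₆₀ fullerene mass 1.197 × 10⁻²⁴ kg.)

λ = 2180 fm

KE = (3/2)k_BT = 1.5 × 1.381 × 10⁻²³ × 1870 = 3.874 × 10⁻²⁰ J.
p = √(2mKE) = √(2 × 1.197 × 10⁻²⁴ × 3.874 × 10⁻²⁰) = 3.045 × 10⁻²² kg·m/s.
λ = h/p = 2.18 × 10⁻¹² m = 2180 fm.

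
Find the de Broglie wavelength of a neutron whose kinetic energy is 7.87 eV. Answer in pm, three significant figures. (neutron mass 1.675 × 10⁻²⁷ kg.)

λ = 10.2 pm

KE = 7.87 eV = 1.261 × 10⁻¹⁸ J.
p = √(2mKE) = √(2 × 1.675 × 10⁻²⁷ × 1.261 × 10⁻¹⁸) = 6.499 × 10⁻²³ kg·m/s.
λ = h/p = 6.626 × 10⁻³⁴ / 6.499 × 10⁻²³ = 1.02 × 10⁻¹¹ m = 10.2 pm.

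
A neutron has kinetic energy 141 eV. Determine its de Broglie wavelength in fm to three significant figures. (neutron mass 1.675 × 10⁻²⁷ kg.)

KE = 141 eV = 2.259 × 10⁻¹⁷ J.
p = √(2mKE) = √(2 × 1.675 × 10⁻²⁷ × 2.259 × 10⁻¹⁷) = 2.751 × 10⁻²² kg·m/s.
λ = h/p = 6.626 × 10⁻³⁴ / 2.751 × 10⁻²² = 2.41 × 10⁻¹² m = 2410 fm.

λ = 2410 fm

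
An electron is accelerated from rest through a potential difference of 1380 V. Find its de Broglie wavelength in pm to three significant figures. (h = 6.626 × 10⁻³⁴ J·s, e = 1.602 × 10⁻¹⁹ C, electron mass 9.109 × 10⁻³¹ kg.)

λ = 33.0 pm

KE = eV = 1.602 × 10⁻¹⁹ × 1380 = 2.211 × 10⁻¹⁶ J.
p = √(2mKE) = √(2 × 9.109 × 10⁻³¹ × 2.211 × 10⁻¹⁶) = 2.007 × 10⁻²³ kg·m/s.
λ = h/p = 6.626 × 10⁻³⁴ / 2.007 × 10⁻²³ = 3.30 × 10⁻¹¹ m = 33.0 pm.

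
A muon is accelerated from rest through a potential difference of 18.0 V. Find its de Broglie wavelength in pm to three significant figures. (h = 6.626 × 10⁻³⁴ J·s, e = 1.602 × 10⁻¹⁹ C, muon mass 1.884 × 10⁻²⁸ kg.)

KE = eV = 1.602 × 10⁻¹⁹ × 18.00 = 2.884 × 10⁻¹⁸ J.
p = √(2mKE) = √(2 × 1.884 × 10⁻²⁸ × 2.884 × 10⁻¹⁸) = 3.296 × 10⁻²³ kg·m/s.
λ = h/p = 6.626 × 10⁻³⁴ / 3.296 × 10⁻²³ = 2.01 × 10⁻¹¹ m = 20.1 pm.

λ = 20.1 pm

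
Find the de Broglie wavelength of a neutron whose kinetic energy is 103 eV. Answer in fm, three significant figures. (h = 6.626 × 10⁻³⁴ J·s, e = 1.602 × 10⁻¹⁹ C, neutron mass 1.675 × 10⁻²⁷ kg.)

λ = 2820 fm

KE = 103 eV = 1.650 × 10⁻¹⁷ J.
p = √(2mKE) = √(2 × 1.675 × 10⁻²⁷ × 1.650 × 10⁻¹⁷) = 2.351 × 10⁻²² kg·m/s.
λ = h/p = 6.626 × 10⁻³⁴ / 2.351 × 10⁻²² = 2.82 × 10⁻¹² m = 2820 fm.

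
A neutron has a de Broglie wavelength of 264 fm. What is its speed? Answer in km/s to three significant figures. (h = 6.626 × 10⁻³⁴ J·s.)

v = 1500 km/s

p = h/λ = 6.626 × 10⁻³⁴ / 2.640 × 10⁻¹³ = 2.510 × 10⁻²¹ kg·m/s.
v = p/m = 2.510 × 10⁻²¹ / 1.675 × 10⁻²⁷ = 1.50 × 10⁶ m/s = 1500 km/s.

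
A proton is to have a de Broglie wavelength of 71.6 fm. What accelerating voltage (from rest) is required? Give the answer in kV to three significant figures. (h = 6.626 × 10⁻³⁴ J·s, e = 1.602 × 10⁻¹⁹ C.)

p = h/λ = 6.626 × 10⁻³⁴ / 7.160 × 10⁻¹⁴ = 9.254 × 10⁻²¹ kg·m/s.
KE = p²/(2m) = 2.559 × 10⁻¹⁴ J.
V = KE/e = 2.559 × 10⁻¹⁴ / (1.602 × 10⁻¹⁹) = 160 kV.

V = 160 kV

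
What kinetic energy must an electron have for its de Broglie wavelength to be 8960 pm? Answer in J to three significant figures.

p = h/λ = 6.626 × 10⁻³⁴ / 8.960 × 10⁻⁹ = 7.395 × 10⁻²⁶ kg·m/s.
KE = p²/(2m) = (7.395 × 10⁻²⁶)² / (2 × 9.109 × 10⁻³¹) = 3.002 × 10⁻²¹ J = 3.00 × 10⁻²¹ J.

KE = 3.00 × 10⁻²¹ J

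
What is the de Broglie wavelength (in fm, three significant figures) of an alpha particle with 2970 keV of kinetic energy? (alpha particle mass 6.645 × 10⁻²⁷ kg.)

λ = 8.33 fm

KE = 2970 keV = 4.758 × 10⁻¹³ J.
p = √(2mKE) = √(2 × 6.645 × 10⁻²⁷ × 4.758 × 10⁻¹³) = 7.952 × 10⁻²⁰ kg·m/s.
λ = h/p = 6.626 × 10⁻³⁴ / 7.952 × 10⁻²⁰ = 8.33 × 10⁻¹⁵ m = 8.33 fm.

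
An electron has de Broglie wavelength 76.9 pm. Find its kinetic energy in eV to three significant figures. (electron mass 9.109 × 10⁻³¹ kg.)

KE = 254 eV

p = h/λ = 6.626 × 10⁻³⁴ / 7.690 × 10⁻¹¹ = 8.616 × 10⁻²⁴ kg·m/s.
KE = p²/(2m) = (8.616 × 10⁻²⁴)² / (2 × 9.109 × 10⁻³¹) = 4.075 × 10⁻¹⁷ J = 254 eV.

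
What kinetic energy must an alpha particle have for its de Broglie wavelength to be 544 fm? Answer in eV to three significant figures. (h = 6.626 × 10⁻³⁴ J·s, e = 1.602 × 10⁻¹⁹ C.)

p = h/λ = 6.626 × 10⁻³⁴ / 5.440 × 10⁻¹³ = 1.218 × 10⁻²¹ kg·m/s.
KE = p²/(2m) = (1.218 × 10⁻²¹)² / (2 × 6.645 × 10⁻²⁷) = 1.116 × 10⁻¹⁶ J = 697 eV.

KE = 697 eV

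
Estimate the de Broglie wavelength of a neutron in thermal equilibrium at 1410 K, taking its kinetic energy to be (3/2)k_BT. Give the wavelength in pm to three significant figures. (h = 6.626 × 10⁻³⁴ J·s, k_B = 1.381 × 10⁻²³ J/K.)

λ = 67.0 pm

KE = (3/2)k_BT = 1.5 × 1.381 × 10⁻²³ × 1410 = 2.921 × 10⁻²⁰ J.
p = √(2mKE) = √(2 × 1.675 × 10⁻²⁷ × 2.921 × 10⁻²⁰) = 9.892 × 10⁻²⁴ kg·m/s.
λ = h/p = 6.70 × 10⁻¹¹ m = 67.0 pm.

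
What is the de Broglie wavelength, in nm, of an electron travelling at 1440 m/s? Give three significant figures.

λ = 505 nm

p = mv = 9.109 × 10⁻³¹ × 1440 = 1.312 × 10⁻²⁷ kg·m/s.
λ = h/p = 6.626 × 10⁻³⁴ / 1.312 × 10⁻²⁷ = 5.05 × 10⁻⁷ m = 505 nm.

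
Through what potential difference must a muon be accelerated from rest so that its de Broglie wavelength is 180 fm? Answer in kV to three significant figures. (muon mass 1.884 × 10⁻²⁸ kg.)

V = 224 kV

p = h/λ = 6.626 × 10⁻³⁴ / 1.800 × 10⁻¹³ = 3.681 × 10⁻²¹ kg·m/s.
KE = p²/(2m) = 3.596 × 10⁻¹⁴ J.
V = KE/e = 3.596 × 10⁻¹⁴ / (1.602 × 10⁻¹⁹) = 224 kV.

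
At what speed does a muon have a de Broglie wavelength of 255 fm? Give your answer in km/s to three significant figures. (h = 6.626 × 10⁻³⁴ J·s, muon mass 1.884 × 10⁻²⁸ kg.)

p = h/λ = 6.626 × 10⁻³⁴ / 2.550 × 10⁻¹³ = 2.598 × 10⁻²¹ kg·m/s.
v = p/m = 2.598 × 10⁻²¹ / 1.884 × 10⁻²⁸ = 1.38 × 10⁷ m/s = 1.38 × 10⁴ km/s.

v = 1.38 × 10⁴ km/s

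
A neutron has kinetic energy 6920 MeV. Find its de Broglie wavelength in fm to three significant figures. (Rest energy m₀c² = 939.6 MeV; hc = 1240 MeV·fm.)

λ = 0.159 fm

Total energy E = KE + m₀c² = 6920 + 939.6 = 7859.6 MeV.
(pc)² = E² − (m₀c²)² = (7859.6)² − (939.6)² = 6.089 × 10⁷ MeV², so pc = 7803 MeV.
λ = hc/(pc) = 1240 MeV·fm / 7803 MeV = 0.159 fm.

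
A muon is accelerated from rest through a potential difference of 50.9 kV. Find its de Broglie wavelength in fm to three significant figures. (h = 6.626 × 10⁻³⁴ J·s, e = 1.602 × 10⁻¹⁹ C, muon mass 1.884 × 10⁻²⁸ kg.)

KE = eV = 1.602 × 10⁻¹⁹ × 5.090 × 10⁴ = 8.154 × 10⁻¹⁵ J.
p = √(2mKE) = √(2 × 1.884 × 10⁻²⁸ × 8.154 × 10⁻¹⁵) = 1.753 × 10⁻²¹ kg·m/s.
λ = h/p = 6.626 × 10⁻³⁴ / 1.753 × 10⁻²¹ = 3.78 × 10⁻¹³ m = 378 fm.

λ = 378 fm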